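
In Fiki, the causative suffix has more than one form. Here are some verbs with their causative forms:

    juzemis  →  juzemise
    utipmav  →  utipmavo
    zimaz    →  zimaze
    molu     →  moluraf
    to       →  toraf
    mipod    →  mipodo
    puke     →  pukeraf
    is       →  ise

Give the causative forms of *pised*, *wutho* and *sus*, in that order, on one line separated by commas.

pisedo, wuthoraf, suse

The pattern is sibilance of the final sound: -e when the stem ends in a sibilant (*juzemis*, *zimaz*, *is*); -o when the stem ends in a non-sibilant consonant (*utipmav*, *mipod*); -raf when the stem ends in a vowel (*molu*, *to*, *puke*).
*pised* — final sound /d/ (a non-sibilant consonant) → -o → *pisedo*.
The final sound of *wutho* is /o/, which is a vowel, so the suffix is -raf, giving *wuthoraf*.
Since the final sound of *sus* is /s/ (a sibilant), it takes -e, giving *suse*.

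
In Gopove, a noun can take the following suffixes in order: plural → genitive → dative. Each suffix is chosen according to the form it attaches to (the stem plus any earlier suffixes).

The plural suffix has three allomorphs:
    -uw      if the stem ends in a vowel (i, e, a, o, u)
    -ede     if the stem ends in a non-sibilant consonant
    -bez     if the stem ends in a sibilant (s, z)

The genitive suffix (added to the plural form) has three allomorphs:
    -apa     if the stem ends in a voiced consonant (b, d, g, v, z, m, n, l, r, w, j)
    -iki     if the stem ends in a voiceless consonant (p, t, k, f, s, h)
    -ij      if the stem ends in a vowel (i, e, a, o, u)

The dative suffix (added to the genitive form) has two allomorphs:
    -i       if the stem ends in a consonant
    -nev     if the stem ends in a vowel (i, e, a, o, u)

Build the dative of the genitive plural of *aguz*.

The final sound of *aguz* is /z/, which is a sibilant, so the plural suffix is -bez, giving *aguzbez*.
The plural form *aguzbez* — final sound /z/ (a voiced consonant) → -apa → *aguzbezapa*.
The genitive form *aguzbezapa* — final sound /a/ (a vowel) → -nev → *aguzbezapanev*.

aguzbezapanev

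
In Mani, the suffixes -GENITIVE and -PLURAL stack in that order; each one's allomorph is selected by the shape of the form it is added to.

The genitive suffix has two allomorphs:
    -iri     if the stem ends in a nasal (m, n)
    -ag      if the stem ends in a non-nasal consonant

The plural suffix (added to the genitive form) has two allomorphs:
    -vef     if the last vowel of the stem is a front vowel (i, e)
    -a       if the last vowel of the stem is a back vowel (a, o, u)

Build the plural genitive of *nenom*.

nenomirivef

*nenom* — final consonant /m/ (a nasal) → -iri → *nenomiri*.
The last vowel of the genitive form *nenomiri* is /i/, which is a front vowel, so the plural suffix is -vef, giving *nenomirivef*.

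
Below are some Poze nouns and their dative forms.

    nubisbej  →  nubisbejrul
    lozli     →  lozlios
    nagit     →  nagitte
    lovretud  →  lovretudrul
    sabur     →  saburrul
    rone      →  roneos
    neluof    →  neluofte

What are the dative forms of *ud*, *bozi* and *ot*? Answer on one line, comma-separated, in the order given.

udrul, bozios, otte

The alternation tracks the final sound of the stem — -te when the stem ends in a voiceless consonant (*nagit*, *neluof*); -rul when the stem ends in a voiced consonant (*nubisbej*, *lovretud*, *sabur*); -os when the stem ends in a vowel (*lozli*, *rone*).
The final sound of *ud* is /d/, which is a voiced consonant, so the suffix is -rul, giving *udrul*.
Since the final sound of *bozi* is /i/ (a vowel), it takes -os, giving *bozios*.
*ot*: final sound = /t/, a voiceless consonant → -te → *otte*.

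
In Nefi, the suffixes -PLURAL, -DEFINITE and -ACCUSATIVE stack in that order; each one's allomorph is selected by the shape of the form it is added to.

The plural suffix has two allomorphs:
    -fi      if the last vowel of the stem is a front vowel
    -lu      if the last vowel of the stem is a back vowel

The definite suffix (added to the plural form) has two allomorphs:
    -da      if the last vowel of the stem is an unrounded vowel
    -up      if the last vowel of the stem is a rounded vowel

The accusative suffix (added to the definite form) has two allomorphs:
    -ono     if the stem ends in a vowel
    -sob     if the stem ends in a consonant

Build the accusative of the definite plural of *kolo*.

kololuupsob

Since the last vowel of *kolo* is /o/ (a back vowel), it takes -lu, giving *kololu*.
Since the last vowel of the plural form *kololu* is /u/ (a rounded vowel), it takes -up, giving *kololuup*.
The final sound of the definite form *kololuup* is /p/, which is a consonant, so the accusative suffix is -sob, giving *kololuupsob*.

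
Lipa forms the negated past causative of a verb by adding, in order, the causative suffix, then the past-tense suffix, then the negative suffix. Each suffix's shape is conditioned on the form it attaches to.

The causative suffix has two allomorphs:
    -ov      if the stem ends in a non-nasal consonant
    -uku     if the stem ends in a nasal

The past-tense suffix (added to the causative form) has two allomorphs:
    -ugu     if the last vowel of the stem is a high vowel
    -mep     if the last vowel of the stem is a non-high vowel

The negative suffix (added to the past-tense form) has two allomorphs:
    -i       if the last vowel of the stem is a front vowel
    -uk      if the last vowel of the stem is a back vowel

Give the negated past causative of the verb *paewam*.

*paewam*: final consonant = /m/, a nasal → -uku → *paewamuku*.
Since the last vowel of the causative form *paewamuku* is /u/ (a high vowel), it takes -ugu, giving *paewamukuugu*.
The last vowel of the past-tense form *paewamukuugu* is /u/, which is a back vowel, so the negative suffix is -uk, giving *paewamukuuguuk*.

paewamukuuguuk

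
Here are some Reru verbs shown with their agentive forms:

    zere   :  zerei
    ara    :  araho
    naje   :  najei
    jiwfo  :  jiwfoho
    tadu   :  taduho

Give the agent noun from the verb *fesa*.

The alternation tracks the last vowel of the stem — -i when the last vowel of the stem is a front vowel (*zere*, *naje*); -ho when the last vowel of the stem is a back vowel (*ara*, *jiwfo*, *tadu*).
Since the last vowel of *fesa* is /a/ (a back vowel), it takes -ho, giving *fesaho*.

fesaho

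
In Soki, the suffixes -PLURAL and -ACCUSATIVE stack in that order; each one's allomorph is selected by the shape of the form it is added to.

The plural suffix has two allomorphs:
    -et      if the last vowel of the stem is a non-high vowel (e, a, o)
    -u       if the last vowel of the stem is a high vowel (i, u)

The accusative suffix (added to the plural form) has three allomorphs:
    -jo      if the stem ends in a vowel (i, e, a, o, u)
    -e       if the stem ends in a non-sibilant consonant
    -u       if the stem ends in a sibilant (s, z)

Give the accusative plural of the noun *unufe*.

unufeete

The last vowel of *unufe* is /e/, which is a non-high vowel, so the plural suffix is -et, giving *unufeet*.
Since the final sound of the plural form *unufeet* is /t/ (a non-sibilant consonant), it takes -e, giving *unufeete*.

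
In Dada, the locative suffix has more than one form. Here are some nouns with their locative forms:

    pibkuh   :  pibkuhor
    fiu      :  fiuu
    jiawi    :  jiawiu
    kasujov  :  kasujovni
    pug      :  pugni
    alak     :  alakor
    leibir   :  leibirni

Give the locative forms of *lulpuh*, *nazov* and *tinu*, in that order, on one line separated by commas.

lulpuhor, nazovni, tinuu

The suffix is conditioned by the final sound: -or when the stem ends in a voiceless consonant (*pibkuh*, *alak*); -ni when the stem ends in a voiced consonant (*kasujov*, *pug*, *leibir*); -u when the stem ends in a vowel (*fiu*, *jiawi*).
Since the final sound of *lulpuh* is /h/ (a voiceless consonant), it takes -or, giving *lulpuhor*.
Since the final sound of *nazov* is /v/ (a voiced consonant), it takes -ni, giving *nazovni*.
*tinu*: final sound = /u/, a vowel → -u → *tinuu*.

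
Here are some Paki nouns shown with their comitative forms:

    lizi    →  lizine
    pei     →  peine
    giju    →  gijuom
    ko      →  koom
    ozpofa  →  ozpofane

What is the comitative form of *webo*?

weboom

The suffix is conditioned by the last vowel: -om when the last vowel of the stem is a rounded vowel (*giju*, *ko*); -ne when the last vowel of the stem is an unrounded vowel (*lizi*, *pei*, *ozpofa*).
Since the last vowel of *webo* is /o/ (a rounded vowel), it takes -om, giving *weboom*.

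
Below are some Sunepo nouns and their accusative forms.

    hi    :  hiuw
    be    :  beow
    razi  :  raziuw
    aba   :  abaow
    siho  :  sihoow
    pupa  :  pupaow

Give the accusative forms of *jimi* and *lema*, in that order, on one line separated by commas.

jimiuw, lemaow

The alternation tracks the last vowel of the stem — -uw when the last vowel of the stem is a high vowel (*hi*, *razi*); -ow when the last vowel of the stem is a non-high vowel (*be*, *aba*, *siho*, *pupa*).
The last vowel of *jimi* is /i/, which is a high vowel, so the suffix is -uw, giving *jimiuw*.
The last vowel of *lema* is /a/, which is a non-high vowel, so the suffix is -ow, giving *lemaow*.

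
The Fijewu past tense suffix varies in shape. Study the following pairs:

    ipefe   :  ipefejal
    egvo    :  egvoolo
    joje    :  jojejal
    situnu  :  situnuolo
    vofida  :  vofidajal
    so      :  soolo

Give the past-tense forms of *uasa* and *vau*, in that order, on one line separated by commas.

The suffix is conditioned by the last vowel: -olo when the last vowel of the stem is a rounded vowel (*egvo*, *situnu*, *so*); -jal when the last vowel of the stem is an unrounded vowel (*ipefe*, *joje*, *vofida*).
*uasa* — last vowel /a/ (an unrounded vowel) → -jal → *uasajal*.
*vau* — last vowel /u/ (a rounded vowel) → -olo → *vauolo*.

uasajal, vauolo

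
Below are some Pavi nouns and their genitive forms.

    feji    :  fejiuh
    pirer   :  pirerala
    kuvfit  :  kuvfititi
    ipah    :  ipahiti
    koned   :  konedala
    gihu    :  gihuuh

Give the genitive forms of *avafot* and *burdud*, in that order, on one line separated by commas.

avafotiti, burdudala

Looking at the final sound of each stem: -iti when the stem ends in a voiceless consonant (*kuvfit*, *ipah*); -ala when the stem ends in a voiced consonant (*pirer*, *koned*); -uh when the stem ends in a vowel (*feji*, *gihu*).
*avafot* — final sound /t/ (a voiceless consonant) → -iti → *avafotiti*.
The final sound of *burdud* is /d/, which is a voiced consonant, so the suffix is -ala, giving *burdudala*.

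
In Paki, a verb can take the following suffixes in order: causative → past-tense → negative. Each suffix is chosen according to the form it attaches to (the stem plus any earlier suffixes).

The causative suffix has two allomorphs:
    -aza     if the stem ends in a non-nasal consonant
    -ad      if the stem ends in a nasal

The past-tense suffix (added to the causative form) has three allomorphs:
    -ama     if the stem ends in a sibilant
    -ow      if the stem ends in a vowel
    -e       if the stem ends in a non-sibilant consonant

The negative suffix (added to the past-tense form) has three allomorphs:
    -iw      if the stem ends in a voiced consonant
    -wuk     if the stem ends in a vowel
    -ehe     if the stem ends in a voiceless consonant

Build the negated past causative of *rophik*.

rophikazaowiw

*rophik* — final consonant /k/ (non-nasal) → -aza → *rophikaza*.
Since the final sound of the causative form *rophikaza* is /a/ (a vowel), it takes -ow, giving *rophikazaow*.
Since the final sound of the past-tense form *rophikazaow* is /w/ (a voiced consonant), it takes -iw, giving *rophikazaowiw*.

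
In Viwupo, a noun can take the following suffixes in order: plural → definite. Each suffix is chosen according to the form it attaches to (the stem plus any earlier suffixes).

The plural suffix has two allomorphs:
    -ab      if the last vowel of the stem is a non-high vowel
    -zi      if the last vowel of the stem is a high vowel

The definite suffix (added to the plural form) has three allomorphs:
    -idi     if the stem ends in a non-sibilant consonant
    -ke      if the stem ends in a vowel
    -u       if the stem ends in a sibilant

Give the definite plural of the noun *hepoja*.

*hepoja* — last vowel /a/ (a non-high vowel) → -ab → *hepojaab*.
Since the final sound of the plural form *hepojaab* is /b/ (a non-sibilant consonant), it takes -idi, giving *hepojaabidi*.

hepojaabidi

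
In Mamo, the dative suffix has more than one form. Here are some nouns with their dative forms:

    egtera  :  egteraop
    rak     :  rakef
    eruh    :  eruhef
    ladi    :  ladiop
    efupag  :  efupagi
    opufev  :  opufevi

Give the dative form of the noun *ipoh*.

ipohef

Looking at the final sound of each stem: -ef when the stem ends in a voiceless consonant (*rak*, *eruh*); -i when the stem ends in a voiced consonant (*efupag*, *opufev*); -op when the stem ends in a vowel (*egtera*, *ladi*).
The final sound of *ipoh* is /h/, which is a voiceless consonant, so the suffix is -ef, giving *ipohef*.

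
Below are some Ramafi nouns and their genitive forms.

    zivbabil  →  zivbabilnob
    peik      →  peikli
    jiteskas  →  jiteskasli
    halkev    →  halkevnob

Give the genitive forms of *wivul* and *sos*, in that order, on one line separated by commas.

The alternation tracks the final consonant of the stem — -li when the stem ends in a voiceless consonant (*peik*, *jiteskas*); -nob when the stem ends in a voiced consonant (*zivbabil*, *halkev*).
The final consonant of *wivul* is /l/, which is voiced, so the suffix is -nob, giving *wivulnob*.
*sos*: final consonant = /s/, voiceless → -li → *sosli*.

wivulnob, sosli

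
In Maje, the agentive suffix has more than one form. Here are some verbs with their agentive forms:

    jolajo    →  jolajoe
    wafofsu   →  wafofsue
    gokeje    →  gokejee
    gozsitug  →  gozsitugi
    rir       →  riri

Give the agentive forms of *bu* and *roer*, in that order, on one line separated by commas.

The suffix is conditioned by the final sound: -i when the stem ends in a consonant (*gozsitug*, *rir*); -e when the stem ends in a vowel (*jolajo*, *wafofsu*, *gokeje*).
Since the final sound of *bu* is /u/ (a vowel), it takes -e, giving *bue*.
*roer* — final sound /r/ (a consonant) → -i → *roeri*.

bue, roeri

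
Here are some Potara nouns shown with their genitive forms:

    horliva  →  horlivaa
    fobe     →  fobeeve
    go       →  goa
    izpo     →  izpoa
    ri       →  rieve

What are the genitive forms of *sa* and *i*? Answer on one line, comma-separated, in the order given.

saa, ieve

Looking at the last vowel of each stem: -eve when the last vowel of the stem is a front vowel (*fobe*, *ri*); -a when the last vowel of the stem is a back vowel (*horliva*, *go*, *izpo*).
The last vowel of *sa* is /a/, which is a back vowel, so the suffix is -a, giving *saa*.
The last vowel of *i* is /i/, which is a front vowel, so the suffix is -eve, giving *ieve*.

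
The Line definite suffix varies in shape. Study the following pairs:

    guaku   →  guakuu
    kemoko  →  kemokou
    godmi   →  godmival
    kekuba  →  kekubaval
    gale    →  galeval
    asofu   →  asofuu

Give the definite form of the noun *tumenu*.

tumenuu

The pattern is rounding harmony: -u when the last vowel of the stem is a rounded vowel (*guaku*, *kemoko*, *asofu*); -val when the last vowel of the stem is an unrounded vowel (*godmi*, *kekuba*, *gale*).
Since the last vowel of *tumenu* is /u/ (a rounded vowel), it takes -u, giving *tumenuu*.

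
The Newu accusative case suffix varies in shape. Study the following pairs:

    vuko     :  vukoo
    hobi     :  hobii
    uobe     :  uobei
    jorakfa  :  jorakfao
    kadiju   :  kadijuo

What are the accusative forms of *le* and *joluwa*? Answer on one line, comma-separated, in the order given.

The alternation tracks the last vowel of the stem — -i when the last vowel of the stem is a front vowel (*hobi*, *uobe*); -o when the last vowel of the stem is a back vowel (*vuko*, *jorakfa*, *kadiju*).
*le*: last vowel = /e/, a front vowel → -i → *lei*.
*joluwa*: last vowel = /a/, a back vowel → -o → *joluwao*.

lei, joluwao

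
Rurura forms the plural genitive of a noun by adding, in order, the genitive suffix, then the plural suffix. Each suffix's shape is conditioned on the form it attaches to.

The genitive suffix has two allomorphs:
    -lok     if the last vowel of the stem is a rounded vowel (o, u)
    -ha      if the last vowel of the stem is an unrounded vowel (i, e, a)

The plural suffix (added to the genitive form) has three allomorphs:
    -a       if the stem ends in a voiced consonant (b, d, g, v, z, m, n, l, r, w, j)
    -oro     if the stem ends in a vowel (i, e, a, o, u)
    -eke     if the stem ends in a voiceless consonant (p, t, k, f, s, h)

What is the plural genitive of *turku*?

turkulokeke

The last vowel of *turku* is /u/, which is a rounded vowel, so the genitive suffix is -lok, giving *turkulok*.
Since the final sound of the genitive form *turkulok* is /k/ (a voiceless consonant), it takes -eke, giving *turkulokeke*.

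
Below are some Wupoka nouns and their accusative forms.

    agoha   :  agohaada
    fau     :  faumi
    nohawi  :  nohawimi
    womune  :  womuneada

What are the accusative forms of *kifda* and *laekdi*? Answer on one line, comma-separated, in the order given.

Looking at the last vowel of each stem: -mi when the last vowel of the stem is a high vowel (*fau*, *nohawi*); -ada when the last vowel of the stem is a non-high vowel (*agoha*, *womune*).
The last vowel of *kifda* is /a/, which is a non-high vowel, so the suffix is -ada, giving *kifdaada*.
*laekdi*: last vowel = /i/, a high vowel → -mi → *laekdimi*.

kifdaada, laekdimi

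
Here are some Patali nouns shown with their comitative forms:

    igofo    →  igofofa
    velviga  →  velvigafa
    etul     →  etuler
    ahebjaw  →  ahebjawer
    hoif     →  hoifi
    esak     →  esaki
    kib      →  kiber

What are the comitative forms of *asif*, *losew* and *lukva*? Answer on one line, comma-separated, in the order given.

Looking at the final sound of each stem: -i when the stem ends in a voiceless consonant (*hoif*, *esak*); -er when the stem ends in a voiced consonant (*etul*, *ahebjaw*, *kib*); -fa when the stem ends in a vowel (*igofo*, *velviga*).
Since the final sound of *asif* is /f/ (a voiceless consonant), it takes -i, giving *asifi*.
The final sound of *losew* is /w/, which is a voiced consonant, so the suffix is -er, giving *losewer*.
*lukva*: final sound = /a/, a vowel → -fa → *lukvafa*.

asifi, losewer, lukvafa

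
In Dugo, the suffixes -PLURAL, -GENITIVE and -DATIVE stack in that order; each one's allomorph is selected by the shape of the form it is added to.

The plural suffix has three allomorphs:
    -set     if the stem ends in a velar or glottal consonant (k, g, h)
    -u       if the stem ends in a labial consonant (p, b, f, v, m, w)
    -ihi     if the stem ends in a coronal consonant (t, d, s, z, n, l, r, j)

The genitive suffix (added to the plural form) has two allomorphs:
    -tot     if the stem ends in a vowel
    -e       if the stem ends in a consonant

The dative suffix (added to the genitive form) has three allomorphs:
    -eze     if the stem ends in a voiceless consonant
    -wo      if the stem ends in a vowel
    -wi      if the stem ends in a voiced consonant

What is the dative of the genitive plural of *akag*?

akagsetewo

*akag* — final consonant /g/ (velar/glottal) → -set → *akagset*.
Since the final sound of the plural form *akagset* is /t/ (a consonant), it takes -e, giving *akagsete*.
Since the final sound of the genitive form *akagsete* is /e/ (a vowel), it takes -wo, giving *akagsetewo*.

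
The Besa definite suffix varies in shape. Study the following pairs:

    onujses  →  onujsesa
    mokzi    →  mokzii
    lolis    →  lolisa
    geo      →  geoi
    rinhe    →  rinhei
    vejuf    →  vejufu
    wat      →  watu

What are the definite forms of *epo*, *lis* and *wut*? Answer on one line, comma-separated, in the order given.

The alternation tracks the final sound of the stem — -a when the stem ends in a sibilant (*onujses*, *lolis*); -u when the stem ends in a non-sibilant consonant (*vejuf*, *wat*); -i when the stem ends in a vowel (*mokzi*, *geo*, *rinhe*).
The final sound of *epo* is /o/, which is a vowel, so the suffix is -i, giving *epoi*.
Since the final sound of *lis* is /s/ (a sibilant), it takes -a, giving *lisa*.
Since the final sound of *wut* is /t/ (a non-sibilant consonant), it takes -u, giving *wutu*.

epoi, lisa, wutu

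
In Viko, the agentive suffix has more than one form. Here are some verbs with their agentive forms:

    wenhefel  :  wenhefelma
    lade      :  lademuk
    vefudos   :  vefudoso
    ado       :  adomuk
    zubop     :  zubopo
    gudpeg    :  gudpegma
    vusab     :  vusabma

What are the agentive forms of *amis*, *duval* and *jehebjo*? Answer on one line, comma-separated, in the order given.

The alternation tracks the final sound of the stem — -o when the stem ends in a voiceless consonant (*vefudos*, *zubop*); -ma when the stem ends in a voiced consonant (*wenhefel*, *gudpeg*, *vusab*); -muk when the stem ends in a vowel (*lade*, *ado*).
*amis*: final sound = /s/, a voiceless consonant → -o → *amiso*.
*duval*: final sound = /l/, a voiced consonant → -ma → *duvalma*.
*jehebjo* — final sound /o/ (a vowel) → -muk → *jehebjomuk*.

amiso, duvalma, jehebjomuk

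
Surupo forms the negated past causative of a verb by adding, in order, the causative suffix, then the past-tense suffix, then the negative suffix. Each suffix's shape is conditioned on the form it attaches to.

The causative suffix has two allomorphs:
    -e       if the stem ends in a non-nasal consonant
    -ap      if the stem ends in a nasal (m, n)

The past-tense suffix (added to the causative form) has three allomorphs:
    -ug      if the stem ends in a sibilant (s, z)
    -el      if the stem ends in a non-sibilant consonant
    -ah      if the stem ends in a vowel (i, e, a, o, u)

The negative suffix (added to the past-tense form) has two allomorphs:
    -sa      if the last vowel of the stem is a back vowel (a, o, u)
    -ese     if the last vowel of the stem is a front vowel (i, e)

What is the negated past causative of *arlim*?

*arlim* — final consonant /m/ (a nasal) → -ap → *arlimap*.
The final sound of the causative form *arlimap* is /p/, which is a non-sibilant consonant, so the past-tense suffix is -el, giving *arlimapel*.
The last vowel of the past-tense form *arlimapel* is /e/, which is a front vowel, so the negative suffix is -ese, giving *arlimapelese*.

arlimapelese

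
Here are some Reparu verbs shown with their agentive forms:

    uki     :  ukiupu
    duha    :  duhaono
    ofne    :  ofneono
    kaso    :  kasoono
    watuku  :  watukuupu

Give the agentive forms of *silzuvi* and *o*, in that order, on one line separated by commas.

The pattern is height harmony: -upu when the last vowel of the stem is a high vowel (*uki*, *watuku*); -ono when the last vowel of the stem is a non-high vowel (*duha*, *ofne*, *kaso*).
*silzuvi* — last vowel /i/ (a high vowel) → -upu → *silzuviupu*.
*o* — last vowel /o/ (a non-high vowel) → -ono → *oono*.

silzuviupu, oono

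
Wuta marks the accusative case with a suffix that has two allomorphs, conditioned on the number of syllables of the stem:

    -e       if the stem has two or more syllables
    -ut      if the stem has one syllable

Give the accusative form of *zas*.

zasut

With one syllable, *zas* takes -ut → *zasut*.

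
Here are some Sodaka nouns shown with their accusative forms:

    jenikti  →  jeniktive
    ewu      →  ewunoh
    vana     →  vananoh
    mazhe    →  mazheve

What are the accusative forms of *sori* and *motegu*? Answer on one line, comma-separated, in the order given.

sorive, motegunoh

The pattern is front/back vowel harmony: -ve when the last vowel of the stem is a front vowel (*jenikti*, *mazhe*); -noh when the last vowel of the stem is a back vowel (*ewu*, *vana*).
*sori*: last vowel = /i/, a front vowel → -ve → *sorive*.
The last vowel of *motegu* is /u/, which is a back vowel, so the suffix is -noh, giving *motegunoh*.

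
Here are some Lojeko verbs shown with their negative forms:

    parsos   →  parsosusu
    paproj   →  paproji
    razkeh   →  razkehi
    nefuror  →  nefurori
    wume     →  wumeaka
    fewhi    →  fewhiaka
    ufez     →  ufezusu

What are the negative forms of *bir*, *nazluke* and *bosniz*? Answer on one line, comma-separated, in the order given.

Looking at the final sound of each stem: -usu when the stem ends in a sibilant (*parsos*, *ufez*); -i when the stem ends in a non-sibilant consonant (*paproj*, *razkeh*, *nefuror*); -aka when the stem ends in a vowel (*wume*, *fewhi*).
*bir*: final sound = /r/, a non-sibilant consonant → -i → *biri*.
*nazluke* — final sound /e/ (a vowel) → -aka → *nazlukeaka*.
The final sound of *bosniz* is /z/, which is a sibilant, so the suffix is -usu, giving *bosnizusu*.

biri, nazlukeaka, bosnizusu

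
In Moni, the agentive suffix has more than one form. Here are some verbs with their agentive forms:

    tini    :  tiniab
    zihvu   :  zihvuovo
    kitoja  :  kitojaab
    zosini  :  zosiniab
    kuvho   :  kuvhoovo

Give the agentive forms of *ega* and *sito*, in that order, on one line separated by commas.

egaab, sitoovo

Looking at the last vowel of each stem: -ovo when the last vowel of the stem is a rounded vowel (*zihvu*, *kuvho*); -ab when the last vowel of the stem is an unrounded vowel (*tini*, *kitoja*, *zosini*).
*ega*: last vowel = /a/, an unrounded vowel → -ab → *egaab*.
*sito* — last vowel /o/ (a rounded vowel) → -ovo → *sitoovo*.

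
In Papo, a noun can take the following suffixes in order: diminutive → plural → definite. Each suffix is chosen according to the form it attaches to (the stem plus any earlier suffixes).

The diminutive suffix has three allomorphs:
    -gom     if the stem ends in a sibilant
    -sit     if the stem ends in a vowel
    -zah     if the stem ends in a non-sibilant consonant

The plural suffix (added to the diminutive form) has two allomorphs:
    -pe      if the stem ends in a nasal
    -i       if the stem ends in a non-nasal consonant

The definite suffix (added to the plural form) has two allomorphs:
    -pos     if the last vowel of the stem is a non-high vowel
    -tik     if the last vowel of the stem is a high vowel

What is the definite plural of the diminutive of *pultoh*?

pultohzahitik

The final sound of *pultoh* is /h/, which is a non-sibilant consonant, so the diminutive suffix is -zah, giving *pultohzah*.
The diminutive form *pultohzah* — final consonant /h/ (non-nasal) → -i → *pultohzahi*.
The plural form *pultohzahi*: last vowel = /i/, a high vowel → -tik → *pultohzahitik*.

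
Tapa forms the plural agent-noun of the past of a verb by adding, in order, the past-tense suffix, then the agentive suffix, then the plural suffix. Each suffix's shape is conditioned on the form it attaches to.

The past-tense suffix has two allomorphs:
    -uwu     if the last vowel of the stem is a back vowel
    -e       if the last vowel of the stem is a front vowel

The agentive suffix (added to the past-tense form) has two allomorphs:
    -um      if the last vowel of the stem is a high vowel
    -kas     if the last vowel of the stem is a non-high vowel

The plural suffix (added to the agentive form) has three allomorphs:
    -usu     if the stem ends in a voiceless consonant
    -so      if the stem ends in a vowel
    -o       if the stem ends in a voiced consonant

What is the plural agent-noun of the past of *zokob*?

zokobuwuumo

*zokob*: last vowel = /o/, a back vowel → -uwu → *zokobuwu*.
Since the last vowel of the past-tense form *zokobuwu* is /u/ (a high vowel), it takes -um, giving *zokobuwuum*.
Since the final sound of the agentive form *zokobuwuum* is /m/ (a voiced consonant), it takes -o, giving *zokobuwuumo*.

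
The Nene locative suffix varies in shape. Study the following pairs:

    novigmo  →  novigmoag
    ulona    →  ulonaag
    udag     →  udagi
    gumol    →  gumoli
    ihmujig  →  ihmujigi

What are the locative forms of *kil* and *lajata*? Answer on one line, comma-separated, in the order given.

kili, lajataag

Looking at the final sound of each stem: -i when the stem ends in a consonant (*udag*, *gumol*, *ihmujig*); -ag when the stem ends in a vowel (*novigmo*, *ulona*).
*kil*: final sound = /l/, a consonant → -i → *kili*.
*lajata*: final sound = /a/, a vowel → -ag → *lajataag*.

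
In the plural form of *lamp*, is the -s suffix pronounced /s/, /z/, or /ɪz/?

The stem *lamp* ends in a voiceless non-sibilant consonant.
The plural suffix surfaces as /ɪz/ after sibilants, /s/ after other voiceless consonants, and /z/ after other voiced sounds.
So the plural -s on *lamp* is pronounced /s/.

/s/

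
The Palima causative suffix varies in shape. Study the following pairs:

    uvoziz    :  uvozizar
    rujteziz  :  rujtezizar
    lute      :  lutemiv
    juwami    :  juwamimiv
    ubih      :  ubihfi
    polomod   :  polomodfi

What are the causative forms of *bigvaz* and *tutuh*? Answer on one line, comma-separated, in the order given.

bigvazar, tutuhfi

The alternation tracks the final sound of the stem — -ar when the stem ends in a sibilant (*uvoziz*, *rujteziz*); -fi when the stem ends in a non-sibilant consonant (*ubih*, *polomod*); -miv when the stem ends in a vowel (*lute*, *juwami*).
The final sound of *bigvaz* is /z/, which is a sibilant, so the suffix is -ar, giving *bigvazar*.
*tutuh*: final sound = /h/, a non-sibilant consonant → -fi → *tutuhfi*.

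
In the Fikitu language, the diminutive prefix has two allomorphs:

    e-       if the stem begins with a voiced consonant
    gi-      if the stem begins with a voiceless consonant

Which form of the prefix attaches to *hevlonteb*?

gi-

Since the first consonant of *hevlonteb* is /h/ (voiceless), it takes gi-.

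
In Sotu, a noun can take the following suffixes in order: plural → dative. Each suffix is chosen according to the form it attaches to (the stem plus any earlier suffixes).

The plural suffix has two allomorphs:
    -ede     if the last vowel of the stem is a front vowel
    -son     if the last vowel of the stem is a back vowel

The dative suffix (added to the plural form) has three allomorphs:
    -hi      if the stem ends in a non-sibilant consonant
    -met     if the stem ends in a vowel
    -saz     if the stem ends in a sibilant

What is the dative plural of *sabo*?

*sabo*: last vowel = /o/, a back vowel → -son → *saboson*.
Since the final sound of the plural form *saboson* is /n/ (a non-sibilant consonant), it takes -hi, giving *sabosonhi*.

sabosonhi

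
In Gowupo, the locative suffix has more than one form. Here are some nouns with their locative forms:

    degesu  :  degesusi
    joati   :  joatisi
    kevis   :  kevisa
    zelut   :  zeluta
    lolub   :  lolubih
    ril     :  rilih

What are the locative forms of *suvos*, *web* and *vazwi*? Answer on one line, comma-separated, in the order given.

suvosa, webih, vazwisi

The suffix is conditioned by the final sound: -a when the stem ends in a voiceless consonant (*kevis*, *zelut*); -ih when the stem ends in a voiced consonant (*lolub*, *ril*); -si when the stem ends in a vowel (*degesu*, *joati*).
*suvos* — final sound /s/ (a voiceless consonant) → -a → *suvosa*.
The final sound of *web* is /b/, which is a voiced consonant, so the suffix is -ih, giving *webih*.
Since the final sound of *vazwi* is /i/ (a vowel), it takes -si, giving *vazwisi*.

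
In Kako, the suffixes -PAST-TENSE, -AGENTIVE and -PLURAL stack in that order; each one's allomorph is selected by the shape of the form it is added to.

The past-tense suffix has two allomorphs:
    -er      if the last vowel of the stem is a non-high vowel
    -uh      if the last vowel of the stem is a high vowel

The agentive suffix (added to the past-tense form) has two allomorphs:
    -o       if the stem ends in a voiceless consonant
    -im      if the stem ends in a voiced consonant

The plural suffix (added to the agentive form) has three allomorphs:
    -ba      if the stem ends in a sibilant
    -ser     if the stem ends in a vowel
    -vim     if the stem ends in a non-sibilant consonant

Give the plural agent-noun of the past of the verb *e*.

eerimvim

*e* — last vowel /e/ (a non-high vowel) → -er → *eer*.
Since the final consonant of the past-tense form *eer* is /r/ (voiced), it takes -im, giving *eerim*.
The final sound of the agentive form *eerim* is /m/, which is a non-sibilant consonant, so the plural suffix is -vim, giving *eerimvim*.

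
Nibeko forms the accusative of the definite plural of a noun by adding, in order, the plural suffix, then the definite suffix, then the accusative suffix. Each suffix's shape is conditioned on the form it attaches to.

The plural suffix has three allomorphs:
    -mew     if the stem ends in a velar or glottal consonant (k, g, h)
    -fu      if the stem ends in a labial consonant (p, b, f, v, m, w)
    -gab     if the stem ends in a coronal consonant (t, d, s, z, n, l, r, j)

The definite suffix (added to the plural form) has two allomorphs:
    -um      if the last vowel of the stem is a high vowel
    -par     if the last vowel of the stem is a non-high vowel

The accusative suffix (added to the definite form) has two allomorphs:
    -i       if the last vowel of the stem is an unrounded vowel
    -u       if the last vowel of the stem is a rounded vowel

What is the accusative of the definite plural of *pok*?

The final consonant of *pok* is /k/, which is velar/glottal, so the plural suffix is -mew, giving *pokmew*.
The plural form *pokmew* — last vowel /e/ (a non-high vowel) → -par → *pokmewpar*.
The definite form *pokmewpar*: last vowel = /a/, an unrounded vowel → -i → *pokmewpari*.

pokmewpari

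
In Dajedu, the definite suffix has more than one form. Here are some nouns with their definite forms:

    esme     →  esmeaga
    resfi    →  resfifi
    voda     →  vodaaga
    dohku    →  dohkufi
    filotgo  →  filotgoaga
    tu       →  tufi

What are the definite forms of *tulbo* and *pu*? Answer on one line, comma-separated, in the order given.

The suffix is conditioned by the last vowel: -fi when the last vowel of the stem is a high vowel (*resfi*, *dohku*, *tu*); -aga when the last vowel of the stem is a non-high vowel (*esme*, *voda*, *filotgo*).
Since the last vowel of *tulbo* is /o/ (a non-high vowel), it takes -aga, giving *tulboaga*.
The last vowel of *pu* is /u/, which is a high vowel, so the suffix is -fi, giving *pufi*.

tulboaga, pufi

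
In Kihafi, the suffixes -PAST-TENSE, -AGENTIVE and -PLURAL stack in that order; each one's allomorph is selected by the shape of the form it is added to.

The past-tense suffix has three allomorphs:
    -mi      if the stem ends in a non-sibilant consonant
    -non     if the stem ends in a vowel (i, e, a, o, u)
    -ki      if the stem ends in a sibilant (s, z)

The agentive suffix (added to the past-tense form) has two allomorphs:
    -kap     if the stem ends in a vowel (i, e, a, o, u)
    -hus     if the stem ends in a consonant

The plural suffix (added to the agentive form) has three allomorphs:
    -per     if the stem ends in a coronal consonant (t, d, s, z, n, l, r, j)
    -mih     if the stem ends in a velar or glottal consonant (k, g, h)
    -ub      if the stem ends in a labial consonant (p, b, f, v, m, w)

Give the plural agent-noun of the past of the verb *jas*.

jaskikapub

*jas* — final sound /s/ (a sibilant) → -ki → *jaski*.
The past-tense form *jaski* — final sound /i/ (a vowel) → -kap → *jaskikap*.
The final consonant of the agentive form *jaskikap* is /p/, which is labial, so the plural suffix is -ub, giving *jaskikapub*.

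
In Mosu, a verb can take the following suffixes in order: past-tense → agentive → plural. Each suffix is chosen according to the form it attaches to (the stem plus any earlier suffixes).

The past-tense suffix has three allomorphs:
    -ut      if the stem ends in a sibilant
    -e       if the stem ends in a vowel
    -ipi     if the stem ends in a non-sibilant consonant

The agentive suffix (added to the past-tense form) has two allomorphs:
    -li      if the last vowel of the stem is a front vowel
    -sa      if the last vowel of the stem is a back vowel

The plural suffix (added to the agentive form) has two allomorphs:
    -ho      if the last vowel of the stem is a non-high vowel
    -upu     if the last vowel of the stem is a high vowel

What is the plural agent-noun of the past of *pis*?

Since the final sound of *pis* is /s/ (a sibilant), it takes -ut, giving *pisut*.
The past-tense form *pisut* — last vowel /u/ (a back vowel) → -sa → *pisutsa*.
Since the last vowel of the agentive form *pisutsa* is /a/ (a non-high vowel), it takes -ho, giving *pisutsaho*.

pisutsaho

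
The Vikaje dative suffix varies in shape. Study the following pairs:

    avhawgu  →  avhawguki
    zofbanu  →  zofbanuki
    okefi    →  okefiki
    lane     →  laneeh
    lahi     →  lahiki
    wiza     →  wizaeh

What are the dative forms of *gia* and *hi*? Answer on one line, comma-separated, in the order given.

The suffix is conditioned by the last vowel: -ki when the last vowel of the stem is a high vowel (*avhawgu*, *zofbanu*, *okefi*, *lahi*); -eh when the last vowel of the stem is a non-high vowel (*lane*, *wiza*).
*gia*: last vowel = /a/, a non-high vowel → -eh → *giaeh*.
Since the last vowel of *hi* is /i/ (a high vowel), it takes -ki, giving *hiki*.

giaeh, hiki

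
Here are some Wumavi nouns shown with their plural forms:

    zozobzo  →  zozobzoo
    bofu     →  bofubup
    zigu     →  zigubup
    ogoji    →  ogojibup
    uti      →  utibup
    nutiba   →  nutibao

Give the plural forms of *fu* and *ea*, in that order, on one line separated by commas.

The suffix is conditioned by the last vowel: -bup when the last vowel of the stem is a high vowel (*bofu*, *zigu*, *ogoji*, *uti*); -o when the last vowel of the stem is a non-high vowel (*zozobzo*, *nutiba*).
Since the last vowel of *fu* is /u/ (a high vowel), it takes -bup, giving *fubup*.
*ea*: last vowel = /a/, a non-high vowel → -o → *eao*.

fubup, eao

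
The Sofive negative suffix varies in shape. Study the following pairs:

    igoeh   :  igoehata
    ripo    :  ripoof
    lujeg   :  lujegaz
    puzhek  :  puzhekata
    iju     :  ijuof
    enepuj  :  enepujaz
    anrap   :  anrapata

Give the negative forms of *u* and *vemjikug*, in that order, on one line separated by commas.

uof, vemjikugaz

The alternation tracks the final sound of the stem — -ata when the stem ends in a voiceless consonant (*igoeh*, *puzhek*, *anrap*); -az when the stem ends in a voiced consonant (*lujeg*, *enepuj*); -of when the stem ends in a vowel (*ripo*, *iju*).
*u*: final sound = /u/, a vowel → -of → *uof*.
Since the final sound of *vemjikug* is /g/ (a voiced consonant), it takes -az, giving *vemjikugaz*.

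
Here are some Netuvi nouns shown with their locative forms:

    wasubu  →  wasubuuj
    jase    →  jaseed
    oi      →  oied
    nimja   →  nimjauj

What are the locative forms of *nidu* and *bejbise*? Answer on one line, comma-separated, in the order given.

niduuj, bejbiseed

The alternation tracks the last vowel of the stem — -ed when the last vowel of the stem is a front vowel (*jase*, *oi*); -uj when the last vowel of the stem is a back vowel (*wasubu*, *nimja*).
*nidu* — last vowel /u/ (a back vowel) → -uj → *niduuj*.
*bejbise*: last vowel = /e/, a front vowel → -ed → *bejbiseed*.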